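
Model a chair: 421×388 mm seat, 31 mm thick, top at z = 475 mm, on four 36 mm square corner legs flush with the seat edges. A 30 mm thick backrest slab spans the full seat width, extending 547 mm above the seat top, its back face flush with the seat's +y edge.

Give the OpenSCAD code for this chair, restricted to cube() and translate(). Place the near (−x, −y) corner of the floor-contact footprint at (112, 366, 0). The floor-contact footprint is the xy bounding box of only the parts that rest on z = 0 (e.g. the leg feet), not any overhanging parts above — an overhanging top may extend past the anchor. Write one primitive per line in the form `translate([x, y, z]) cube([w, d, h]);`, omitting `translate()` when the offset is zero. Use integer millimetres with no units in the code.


translate([112, 366, 444]) cube([421, 388, 31]);
translate([112, 366, 0]) cube([36, 36, 444]);
translate([497, 366, 0]) cube([36, 36, 444]);
translate([112, 718, 0]) cube([36, 36, 444]);
translate([497, 718, 0]) cube([36, 36, 444]);
translate([112, 724, 475]) cube([421, 30, 547]);


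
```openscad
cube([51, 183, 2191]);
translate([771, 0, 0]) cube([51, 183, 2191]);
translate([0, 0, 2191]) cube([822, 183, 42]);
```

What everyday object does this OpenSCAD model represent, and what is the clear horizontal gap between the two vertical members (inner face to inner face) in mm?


A door frame. The clear opening width is 720 mm.

Two 2191 mm tall posts with a header on top — a door frame. The left jamb is 51 mm wide at x = 0; the right jamb starts at x = 771. The clear opening is 771 − 51 = 720 mm.


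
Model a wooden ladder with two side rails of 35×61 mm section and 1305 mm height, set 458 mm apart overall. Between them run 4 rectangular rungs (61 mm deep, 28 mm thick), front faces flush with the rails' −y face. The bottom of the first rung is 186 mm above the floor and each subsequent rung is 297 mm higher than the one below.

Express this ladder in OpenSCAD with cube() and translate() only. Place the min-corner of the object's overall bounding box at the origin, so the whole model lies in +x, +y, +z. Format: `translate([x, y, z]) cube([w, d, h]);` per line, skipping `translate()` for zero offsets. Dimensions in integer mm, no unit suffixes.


cube([35, 61, 1305]);
translate([423, 0, 0]) cube([35, 61, 1305]);
translate([35, 0, 186]) cube([388, 61, 28]);
translate([35, 0, 483]) cube([388, 61, 28]);
translate([35, 0, 780]) cube([388, 61, 28]);
translate([35, 0, 1077]) cube([388, 61, 28]);


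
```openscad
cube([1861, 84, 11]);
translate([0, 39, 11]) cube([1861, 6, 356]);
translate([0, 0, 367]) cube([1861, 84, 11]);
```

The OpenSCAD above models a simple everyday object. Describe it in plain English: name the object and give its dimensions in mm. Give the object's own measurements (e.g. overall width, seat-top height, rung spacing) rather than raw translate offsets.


An I-beam lying along x, 1861 mm long. Overall section height 378 mm. Two flanges 84 mm wide (y) and 11 mm thick, one on the floor and one at the top; a web 6 mm thick runs between them, centred on the flange width.


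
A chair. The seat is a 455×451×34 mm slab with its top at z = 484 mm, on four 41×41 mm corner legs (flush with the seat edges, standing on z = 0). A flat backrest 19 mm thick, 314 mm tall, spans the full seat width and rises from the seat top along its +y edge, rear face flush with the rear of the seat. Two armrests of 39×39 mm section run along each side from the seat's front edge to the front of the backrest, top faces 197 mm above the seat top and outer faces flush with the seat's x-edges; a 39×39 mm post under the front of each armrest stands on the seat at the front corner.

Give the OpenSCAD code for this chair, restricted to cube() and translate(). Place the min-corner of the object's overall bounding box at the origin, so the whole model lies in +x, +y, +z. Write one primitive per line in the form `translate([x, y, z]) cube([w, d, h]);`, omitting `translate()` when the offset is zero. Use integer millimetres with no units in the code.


translate([0, 0, 450]) cube([455, 451, 34]);
cube([41, 41, 450]);
translate([414, 0, 0]) cube([41, 41, 450]);
translate([0, 410, 0]) cube([41, 41, 450]);
translate([414, 410, 0]) cube([41, 41, 450]);
translate([0, 432, 484]) cube([455, 19, 314]);
translate([0, 0, 642]) cube([39, 432, 39]);
translate([416, 0, 642]) cube([39, 432, 39]);
translate([0, 0, 484]) cube([39, 39, 158]);
translate([416, 0, 484]) cube([39, 39, 158]);


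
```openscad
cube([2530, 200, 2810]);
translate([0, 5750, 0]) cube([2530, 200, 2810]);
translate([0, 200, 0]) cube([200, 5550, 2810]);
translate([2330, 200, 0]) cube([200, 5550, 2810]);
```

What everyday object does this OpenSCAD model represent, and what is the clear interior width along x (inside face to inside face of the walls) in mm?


A house (or room) frame. The interior width is 2130 mm.

Four 2810 mm walls enclosing a rectangle with no floor or roof — a room or house frame. Outside width is 2530 mm and wall thickness is 200 mm, so the interior width is 2530 − 2 × 200 = 2130 mm.


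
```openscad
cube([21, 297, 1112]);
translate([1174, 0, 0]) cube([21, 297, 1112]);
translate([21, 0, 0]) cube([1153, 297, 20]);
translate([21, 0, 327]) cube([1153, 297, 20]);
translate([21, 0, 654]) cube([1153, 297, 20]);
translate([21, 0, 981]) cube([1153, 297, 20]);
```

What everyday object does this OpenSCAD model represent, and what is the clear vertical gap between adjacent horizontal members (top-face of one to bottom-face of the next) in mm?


A bookshelf. The clear shelf gap is 307 mm.

Two tall side panels with 4 horizontal boards between them — a bookshelf. The first two shelf undersides are at z = 0 and z = 327; with shelf thickness 20, the clear gap is 327 − 0 − 20 = 307 mm.


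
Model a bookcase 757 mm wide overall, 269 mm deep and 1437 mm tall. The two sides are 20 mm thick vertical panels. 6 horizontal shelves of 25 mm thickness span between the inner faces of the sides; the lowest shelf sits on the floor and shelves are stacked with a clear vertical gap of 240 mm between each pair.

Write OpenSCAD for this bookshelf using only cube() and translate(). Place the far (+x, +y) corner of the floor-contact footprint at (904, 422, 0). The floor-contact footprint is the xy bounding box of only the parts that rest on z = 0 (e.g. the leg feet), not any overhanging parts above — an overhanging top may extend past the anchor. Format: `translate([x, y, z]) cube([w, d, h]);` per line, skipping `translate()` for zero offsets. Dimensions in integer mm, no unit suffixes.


translate([147, 153, 0]) cube([20, 269, 1437]);
translate([884, 153, 0]) cube([20, 269, 1437]);
translate([167, 153, 0]) cube([717, 269, 25]);
translate([167, 153, 265]) cube([717, 269, 25]);
translate([167, 153, 530]) cube([717, 269, 25]);
translate([167, 153, 795]) cube([717, 269, 25]);
translate([167, 153, 1060]) cube([717, 269, 25]);
translate([167, 153, 1325]) cube([717, 269, 25]);


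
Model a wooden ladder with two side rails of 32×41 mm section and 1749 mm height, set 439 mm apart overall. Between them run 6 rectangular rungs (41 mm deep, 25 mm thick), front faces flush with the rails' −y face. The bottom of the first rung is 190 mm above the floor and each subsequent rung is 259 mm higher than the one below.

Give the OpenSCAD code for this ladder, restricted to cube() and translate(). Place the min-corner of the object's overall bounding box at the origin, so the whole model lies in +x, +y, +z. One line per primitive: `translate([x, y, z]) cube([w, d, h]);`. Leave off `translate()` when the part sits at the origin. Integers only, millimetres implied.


cube([32, 41, 1749]);
translate([407, 0, 0]) cube([32, 41, 1749]);
translate([32, 0, 190]) cube([375, 41, 25]);
translate([32, 0, 449]) cube([375, 41, 25]);
translate([32, 0, 708]) cube([375, 41, 25]);
translate([32, 0, 967]) cube([375, 41, 25]);
translate([32, 0, 1226]) cube([375, 41, 25]);
translate([32, 0, 1485]) cube([375, 41, 25]);


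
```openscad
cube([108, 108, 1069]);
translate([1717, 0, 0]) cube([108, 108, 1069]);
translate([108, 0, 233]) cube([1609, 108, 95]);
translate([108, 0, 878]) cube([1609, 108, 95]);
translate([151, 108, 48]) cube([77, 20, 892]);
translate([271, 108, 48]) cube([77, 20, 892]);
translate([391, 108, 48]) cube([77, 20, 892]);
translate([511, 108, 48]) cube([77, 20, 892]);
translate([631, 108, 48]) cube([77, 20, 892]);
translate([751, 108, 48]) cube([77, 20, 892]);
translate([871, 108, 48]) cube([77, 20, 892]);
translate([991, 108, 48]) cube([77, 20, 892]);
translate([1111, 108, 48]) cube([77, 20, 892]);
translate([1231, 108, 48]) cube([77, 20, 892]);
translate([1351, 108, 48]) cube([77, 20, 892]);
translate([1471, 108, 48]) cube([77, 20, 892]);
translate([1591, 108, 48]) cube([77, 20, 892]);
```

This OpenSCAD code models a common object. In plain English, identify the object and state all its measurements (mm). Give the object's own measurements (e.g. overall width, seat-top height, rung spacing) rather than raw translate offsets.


A fence section. Two 108×108 mm posts, 1069 mm tall, stand on the floor with a clear span of 1609 mm between their inner faces. Two horizontal rails of 108×95 mm section span the gap between the posts with their undersides at z = 233 mm and z = 878 mm, flush with the posts' −y face. 13 pickets, each 77 mm wide, 20 mm thick and 892 mm tall, are fixed to the +y face of the rails with their bottoms at z = 48 mm, spaced across the span with a 43 mm gap after the −x post and between neighbouring pickets, with 49 mm left before the +x post.


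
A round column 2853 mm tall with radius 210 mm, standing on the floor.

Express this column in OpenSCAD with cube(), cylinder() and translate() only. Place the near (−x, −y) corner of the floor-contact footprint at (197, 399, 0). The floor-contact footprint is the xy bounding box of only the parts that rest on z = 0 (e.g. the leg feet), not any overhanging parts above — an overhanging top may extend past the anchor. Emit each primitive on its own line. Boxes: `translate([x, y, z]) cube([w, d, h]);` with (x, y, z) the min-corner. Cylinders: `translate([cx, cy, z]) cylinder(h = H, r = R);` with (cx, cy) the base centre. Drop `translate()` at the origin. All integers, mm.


translate([407, 609, 0]) cylinder(h = 2853, r = 210);


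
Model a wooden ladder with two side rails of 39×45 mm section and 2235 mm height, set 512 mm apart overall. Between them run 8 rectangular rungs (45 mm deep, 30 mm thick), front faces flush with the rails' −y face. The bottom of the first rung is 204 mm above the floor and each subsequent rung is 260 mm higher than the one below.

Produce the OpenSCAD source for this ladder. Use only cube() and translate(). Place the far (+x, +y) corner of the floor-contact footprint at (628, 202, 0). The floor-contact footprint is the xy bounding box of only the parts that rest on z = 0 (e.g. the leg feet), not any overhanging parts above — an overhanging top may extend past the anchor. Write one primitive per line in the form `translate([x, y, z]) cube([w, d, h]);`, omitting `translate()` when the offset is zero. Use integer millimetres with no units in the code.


translate([116, 157, 0]) cube([39, 45, 2235]);
translate([589, 157, 0]) cube([39, 45, 2235]);
translate([155, 157, 204]) cube([434, 45, 30]);
translate([155, 157, 464]) cube([434, 45, 30]);
translate([155, 157, 724]) cube([434, 45, 30]);
translate([155, 157, 984]) cube([434, 45, 30]);
translate([155, 157, 1244]) cube([434, 45, 30]);
translate([155, 157, 1504]) cube([434, 45, 30]);
translate([155, 157, 1764]) cube([434, 45, 30]);
translate([155, 157, 2024]) cube([434, 45, 30]);


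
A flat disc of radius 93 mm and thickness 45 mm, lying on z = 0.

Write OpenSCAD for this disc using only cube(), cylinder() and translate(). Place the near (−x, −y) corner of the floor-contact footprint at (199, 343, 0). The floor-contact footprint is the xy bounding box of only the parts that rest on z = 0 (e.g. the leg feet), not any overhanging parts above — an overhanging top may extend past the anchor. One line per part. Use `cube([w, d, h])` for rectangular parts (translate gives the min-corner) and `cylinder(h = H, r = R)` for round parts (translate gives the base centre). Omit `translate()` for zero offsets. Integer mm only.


translate([292, 436, 0]) cylinder(h = 45, r = 93);


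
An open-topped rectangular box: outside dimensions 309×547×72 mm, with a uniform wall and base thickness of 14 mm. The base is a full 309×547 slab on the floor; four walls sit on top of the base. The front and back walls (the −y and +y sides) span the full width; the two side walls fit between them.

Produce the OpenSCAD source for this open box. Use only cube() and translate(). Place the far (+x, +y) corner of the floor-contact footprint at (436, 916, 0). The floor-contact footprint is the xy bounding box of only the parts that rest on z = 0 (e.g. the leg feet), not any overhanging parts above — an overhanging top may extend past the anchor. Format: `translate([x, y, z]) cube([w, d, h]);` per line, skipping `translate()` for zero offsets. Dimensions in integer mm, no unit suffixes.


translate([127, 369, 0]) cube([309, 547, 14]);
translate([127, 369, 14]) cube([309, 14, 58]);
translate([127, 902, 14]) cube([309, 14, 58]);
translate([127, 383, 14]) cube([14, 519, 58]);
translate([422, 383, 14]) cube([14, 519, 58]);


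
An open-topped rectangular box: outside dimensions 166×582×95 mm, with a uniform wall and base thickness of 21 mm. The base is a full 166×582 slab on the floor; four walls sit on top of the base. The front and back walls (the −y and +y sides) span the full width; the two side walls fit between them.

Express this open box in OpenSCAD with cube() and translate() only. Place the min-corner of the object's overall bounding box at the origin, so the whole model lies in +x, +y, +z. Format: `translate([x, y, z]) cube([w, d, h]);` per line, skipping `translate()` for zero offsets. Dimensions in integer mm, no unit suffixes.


cube([166, 582, 21]);
translate([0, 0, 21]) cube([166, 21, 74]);
translate([0, 561, 21]) cube([166, 21, 74]);
translate([0, 21, 21]) cube([21, 540, 74]);
translate([145, 21, 21]) cube([21, 540, 74]);


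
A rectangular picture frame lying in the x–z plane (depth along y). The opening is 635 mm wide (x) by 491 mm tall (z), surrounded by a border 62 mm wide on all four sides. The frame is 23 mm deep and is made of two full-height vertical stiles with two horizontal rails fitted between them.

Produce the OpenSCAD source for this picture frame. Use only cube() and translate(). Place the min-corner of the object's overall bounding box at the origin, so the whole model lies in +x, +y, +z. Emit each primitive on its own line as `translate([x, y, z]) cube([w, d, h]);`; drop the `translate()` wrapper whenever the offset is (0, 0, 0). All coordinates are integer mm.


cube([62, 23, 615]);
translate([697, 0, 0]) cube([62, 23, 615]);
translate([62, 0, 0]) cube([635, 23, 62]);
translate([62, 0, 553]) cube([635, 23, 62]);


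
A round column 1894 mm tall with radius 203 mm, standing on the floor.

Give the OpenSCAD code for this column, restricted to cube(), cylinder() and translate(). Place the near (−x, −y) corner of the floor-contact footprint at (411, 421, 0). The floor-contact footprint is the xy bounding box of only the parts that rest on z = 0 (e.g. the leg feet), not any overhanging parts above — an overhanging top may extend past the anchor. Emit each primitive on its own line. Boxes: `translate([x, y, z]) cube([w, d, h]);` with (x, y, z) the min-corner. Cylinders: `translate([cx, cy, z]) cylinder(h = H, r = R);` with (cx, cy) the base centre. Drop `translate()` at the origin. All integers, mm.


translate([614, 624, 0]) cylinder(h = 1894, r = 203);


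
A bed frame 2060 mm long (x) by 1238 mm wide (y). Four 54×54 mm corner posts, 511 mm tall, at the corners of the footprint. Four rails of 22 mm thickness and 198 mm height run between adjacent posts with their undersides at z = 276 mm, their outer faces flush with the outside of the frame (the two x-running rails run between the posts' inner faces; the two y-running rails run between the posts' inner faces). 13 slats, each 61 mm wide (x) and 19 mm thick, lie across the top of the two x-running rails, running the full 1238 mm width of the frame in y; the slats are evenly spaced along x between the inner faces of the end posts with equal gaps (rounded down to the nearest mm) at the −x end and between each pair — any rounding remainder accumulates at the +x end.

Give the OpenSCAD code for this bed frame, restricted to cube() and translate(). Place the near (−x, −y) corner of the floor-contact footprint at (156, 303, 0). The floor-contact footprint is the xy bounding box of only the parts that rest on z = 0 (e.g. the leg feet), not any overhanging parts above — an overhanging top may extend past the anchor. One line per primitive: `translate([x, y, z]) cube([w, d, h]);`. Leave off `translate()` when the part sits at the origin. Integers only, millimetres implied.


// slat z = rail_z + rail_h = 276 + 198 = 474
// slat gap = ⌊(1952 − 13·61) / 14⌋ = 82
translate([156, 303, 0]) cube([54, 54, 511]);
translate([156, 1487, 0]) cube([54, 54, 511]);
translate([2162, 303, 0]) cube([54, 54, 511]);
translate([2162, 1487, 0]) cube([54, 54, 511]);
translate([210, 303, 276]) cube([1952, 22, 198]);
translate([210, 1519, 276]) cube([1952, 22, 198]);
translate([156, 357, 276]) cube([22, 1130, 198]);
translate([2194, 357, 276]) cube([22, 1130, 198]);
translate([292, 303, 474]) cube([61, 1238, 19]);
translate([435, 303, 474]) cube([61, 1238, 19]);
translate([578, 303, 474]) cube([61, 1238, 19]);
translate([721, 303, 474]) cube([61, 1238, 19]);
translate([864, 303, 474]) cube([61, 1238, 19]);
translate([1007, 303, 474]) cube([61, 1238, 19]);
translate([1150, 303, 474]) cube([61, 1238, 19]);
translate([1293, 303, 474]) cube([61, 1238, 19]);
translate([1436, 303, 474]) cube([61, 1238, 19]);
translate([1579, 303, 474]) cube([61, 1238, 19]);
translate([1722, 303, 474]) cube([61, 1238, 19]);
translate([1865, 303, 474]) cube([61, 1238, 19]);
translate([2008, 303, 474]) cube([61, 1238, 19]);


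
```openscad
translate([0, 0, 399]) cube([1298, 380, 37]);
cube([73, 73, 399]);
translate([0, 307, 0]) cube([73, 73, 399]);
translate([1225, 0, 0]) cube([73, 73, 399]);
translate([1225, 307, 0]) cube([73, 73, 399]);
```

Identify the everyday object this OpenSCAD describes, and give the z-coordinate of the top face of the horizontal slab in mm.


A bench. The seat-top height is 436 mm.

A long slab on four corner posts — a bench. The slab sits at z = 399 with thickness 37, so the top is 399 + 37 = 436 mm.


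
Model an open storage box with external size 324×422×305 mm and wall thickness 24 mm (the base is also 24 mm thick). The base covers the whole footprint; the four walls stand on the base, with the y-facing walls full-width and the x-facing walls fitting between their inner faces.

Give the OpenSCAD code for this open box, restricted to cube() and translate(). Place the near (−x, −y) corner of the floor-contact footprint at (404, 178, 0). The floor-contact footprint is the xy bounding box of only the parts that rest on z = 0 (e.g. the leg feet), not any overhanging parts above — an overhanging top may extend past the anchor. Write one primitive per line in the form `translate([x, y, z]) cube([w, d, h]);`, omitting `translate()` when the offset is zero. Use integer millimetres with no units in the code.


translate([404, 178, 0]) cube([324, 422, 24]);
translate([404, 178, 24]) cube([324, 24, 281]);
translate([404, 576, 24]) cube([324, 24, 281]);
translate([404, 202, 24]) cube([24, 374, 281]);
translate([704, 202, 24]) cube([24, 374, 281]);


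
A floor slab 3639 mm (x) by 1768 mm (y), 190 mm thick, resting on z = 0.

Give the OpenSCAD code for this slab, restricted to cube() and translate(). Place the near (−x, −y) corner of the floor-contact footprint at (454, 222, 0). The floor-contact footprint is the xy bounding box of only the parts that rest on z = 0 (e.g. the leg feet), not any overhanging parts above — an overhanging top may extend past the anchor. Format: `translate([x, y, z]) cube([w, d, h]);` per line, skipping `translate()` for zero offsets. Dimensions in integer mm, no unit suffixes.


translate([454, 222, 0]) cube([3639, 1768, 190]);


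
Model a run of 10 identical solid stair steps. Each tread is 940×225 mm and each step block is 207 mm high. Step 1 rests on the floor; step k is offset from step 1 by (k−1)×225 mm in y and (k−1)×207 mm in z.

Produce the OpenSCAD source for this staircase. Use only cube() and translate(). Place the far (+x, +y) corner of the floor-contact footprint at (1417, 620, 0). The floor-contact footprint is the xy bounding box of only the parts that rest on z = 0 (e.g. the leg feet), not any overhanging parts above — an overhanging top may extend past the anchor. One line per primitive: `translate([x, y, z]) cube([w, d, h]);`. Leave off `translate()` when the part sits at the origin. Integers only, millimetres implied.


translate([477, 395, 0]) cube([940, 225, 207]);
translate([477, 620, 207]) cube([940, 225, 207]);
translate([477, 845, 414]) cube([940, 225, 207]);
translate([477, 1070, 621]) cube([940, 225, 207]);
translate([477, 1295, 828]) cube([940, 225, 207]);
translate([477, 1520, 1035]) cube([940, 225, 207]);
translate([477, 1745, 1242]) cube([940, 225, 207]);
translate([477, 1970, 1449]) cube([940, 225, 207]);
translate([477, 2195, 1656]) cube([940, 225, 207]);
translate([477, 2420, 1863]) cube([940, 225, 207]);


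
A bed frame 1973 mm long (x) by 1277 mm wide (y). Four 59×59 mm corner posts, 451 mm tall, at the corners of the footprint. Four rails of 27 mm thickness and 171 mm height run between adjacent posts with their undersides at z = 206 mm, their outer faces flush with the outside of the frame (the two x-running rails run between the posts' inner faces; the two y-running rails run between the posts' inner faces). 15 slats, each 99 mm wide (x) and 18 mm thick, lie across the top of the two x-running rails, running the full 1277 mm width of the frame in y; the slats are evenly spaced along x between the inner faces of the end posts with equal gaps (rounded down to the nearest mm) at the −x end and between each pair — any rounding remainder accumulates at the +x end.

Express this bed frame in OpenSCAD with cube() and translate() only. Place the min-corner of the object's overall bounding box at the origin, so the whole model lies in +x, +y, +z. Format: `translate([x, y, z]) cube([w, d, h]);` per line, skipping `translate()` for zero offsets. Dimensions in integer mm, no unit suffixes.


// slat z = rail_z + rail_h = 206 + 171 = 377
// slat gap = ⌊(1855 − 15·99) / 16⌋ = 23
cube([59, 59, 451]);
translate([0, 1218, 0]) cube([59, 59, 451]);
translate([1914, 0, 0]) cube([59, 59, 451]);
translate([1914, 1218, 0]) cube([59, 59, 451]);
translate([59, 0, 206]) cube([1855, 27, 171]);
translate([59, 1250, 206]) cube([1855, 27, 171]);
translate([0, 59, 206]) cube([27, 1159, 171]);
translate([1946, 59, 206]) cube([27, 1159, 171]);
translate([82, 0, 377]) cube([99, 1277, 18]);
translate([204, 0, 377]) cube([99, 1277, 18]);
translate([326, 0, 377]) cube([99, 1277, 18]);
translate([448, 0, 377]) cube([99, 1277, 18]);
translate([570, 0, 377]) cube([99, 1277, 18]);
translate([692, 0, 377]) cube([99, 1277, 18]);
translate([814, 0, 377]) cube([99, 1277, 18]);
translate([936, 0, 377]) cube([99, 1277, 18]);
translate([1058, 0, 377]) cube([99, 1277, 18]);
translate([1180, 0, 377]) cube([99, 1277, 18]);
translate([1302, 0, 377]) cube([99, 1277, 18]);
translate([1424, 0, 377]) cube([99, 1277, 18]);
translate([1546, 0, 377]) cube([99, 1277, 18]);
translate([1668, 0, 377]) cube([99, 1277, 18]);
translate([1790, 0, 377]) cube([99, 1277, 18]);


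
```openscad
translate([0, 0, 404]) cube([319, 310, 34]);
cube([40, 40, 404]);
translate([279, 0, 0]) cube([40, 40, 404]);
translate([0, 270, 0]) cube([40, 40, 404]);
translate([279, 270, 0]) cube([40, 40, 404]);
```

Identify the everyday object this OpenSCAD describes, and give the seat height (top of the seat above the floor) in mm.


A stool. The seat height is 438 mm.

A 319×310×34 slab at z = 404 on four corner posts — a stool. The seat top is 404 + 34 = 438 mm.


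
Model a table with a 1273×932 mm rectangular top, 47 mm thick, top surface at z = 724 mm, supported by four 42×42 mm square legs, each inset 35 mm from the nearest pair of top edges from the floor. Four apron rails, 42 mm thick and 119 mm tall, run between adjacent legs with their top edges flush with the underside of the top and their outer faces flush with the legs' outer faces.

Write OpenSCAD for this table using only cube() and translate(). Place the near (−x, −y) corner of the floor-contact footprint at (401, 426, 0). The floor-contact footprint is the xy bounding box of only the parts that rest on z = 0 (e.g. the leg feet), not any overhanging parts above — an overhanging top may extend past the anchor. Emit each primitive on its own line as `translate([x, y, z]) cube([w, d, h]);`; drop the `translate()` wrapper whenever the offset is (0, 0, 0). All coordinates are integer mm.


translate([366, 391, 677]) cube([1273, 932, 47]);
translate([401, 426, 0]) cube([42, 42, 677]);
translate([1562, 426, 0]) cube([42, 42, 677]);
translate([401, 1246, 0]) cube([42, 42, 677]);
translate([1562, 1246, 0]) cube([42, 42, 677]);
translate([443, 426, 558]) cube([1119, 42, 119]);
translate([443, 1246, 558]) cube([1119, 42, 119]);
translate([401, 468, 558]) cube([42, 778, 119]);
translate([1562, 468, 558]) cube([42, 778, 119]);


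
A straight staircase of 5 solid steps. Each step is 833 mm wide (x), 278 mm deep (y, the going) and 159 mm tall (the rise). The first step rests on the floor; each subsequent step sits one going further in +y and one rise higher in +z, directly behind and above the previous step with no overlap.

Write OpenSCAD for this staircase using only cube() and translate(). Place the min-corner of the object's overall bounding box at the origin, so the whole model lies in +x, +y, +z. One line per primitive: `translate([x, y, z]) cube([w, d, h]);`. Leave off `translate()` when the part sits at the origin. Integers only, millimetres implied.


cube([833, 278, 159]);
translate([0, 278, 159]) cube([833, 278, 159]);
translate([0, 556, 318]) cube([833, 278, 159]);
translate([0, 834, 477]) cube([833, 278, 159]);
translate([0, 1112, 636]) cube([833, 278, 159]);


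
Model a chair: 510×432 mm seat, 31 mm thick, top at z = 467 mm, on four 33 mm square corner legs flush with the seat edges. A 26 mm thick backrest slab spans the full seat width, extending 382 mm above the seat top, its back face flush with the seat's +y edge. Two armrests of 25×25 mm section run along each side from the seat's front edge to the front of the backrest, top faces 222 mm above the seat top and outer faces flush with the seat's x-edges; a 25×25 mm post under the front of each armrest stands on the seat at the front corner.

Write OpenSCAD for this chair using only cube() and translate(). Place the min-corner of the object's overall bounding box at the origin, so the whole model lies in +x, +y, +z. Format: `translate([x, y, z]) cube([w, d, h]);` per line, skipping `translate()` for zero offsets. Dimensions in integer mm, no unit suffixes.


translate([0, 0, 436]) cube([510, 432, 31]);
cube([33, 33, 436]);
translate([477, 0, 0]) cube([33, 33, 436]);
translate([0, 399, 0]) cube([33, 33, 436]);
translate([477, 399, 0]) cube([33, 33, 436]);
translate([0, 406, 467]) cube([510, 26, 382]);
translate([0, 0, 664]) cube([25, 406, 25]);
translate([485, 0, 664]) cube([25, 406, 25]);
translate([0, 0, 467]) cube([25, 25, 197]);
translate([485, 0, 467]) cube([25, 25, 197]);


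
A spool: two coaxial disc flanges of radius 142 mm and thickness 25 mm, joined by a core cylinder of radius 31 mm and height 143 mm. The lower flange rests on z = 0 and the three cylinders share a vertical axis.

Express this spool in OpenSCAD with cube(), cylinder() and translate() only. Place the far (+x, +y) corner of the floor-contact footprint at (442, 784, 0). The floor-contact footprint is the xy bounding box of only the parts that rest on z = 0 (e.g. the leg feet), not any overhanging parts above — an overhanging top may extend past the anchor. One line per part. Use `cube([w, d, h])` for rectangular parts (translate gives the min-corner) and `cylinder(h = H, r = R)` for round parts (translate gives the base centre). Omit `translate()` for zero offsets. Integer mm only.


translate([300, 642, 0]) cylinder(h = 25, r = 142);
translate([300, 642, 25]) cylinder(h = 143, r = 31);
translate([300, 642, 168]) cylinder(h = 25, r = 142);


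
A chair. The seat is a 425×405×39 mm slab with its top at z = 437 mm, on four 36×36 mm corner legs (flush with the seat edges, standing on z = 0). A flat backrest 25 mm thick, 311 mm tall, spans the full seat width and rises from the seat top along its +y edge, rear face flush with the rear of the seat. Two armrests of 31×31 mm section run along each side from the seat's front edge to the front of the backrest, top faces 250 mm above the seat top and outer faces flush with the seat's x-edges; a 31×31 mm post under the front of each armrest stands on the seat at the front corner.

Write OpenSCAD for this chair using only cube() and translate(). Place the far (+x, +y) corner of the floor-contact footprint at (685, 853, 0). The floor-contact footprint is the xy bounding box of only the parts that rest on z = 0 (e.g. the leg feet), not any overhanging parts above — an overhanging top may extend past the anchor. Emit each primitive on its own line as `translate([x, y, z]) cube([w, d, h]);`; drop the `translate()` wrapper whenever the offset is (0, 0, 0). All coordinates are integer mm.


// leg_h = 437 - 39 = 398
// arm post h = 250 - 31 = 219
translate([260, 448, 398]) cube([425, 405, 39]);
translate([260, 448, 0]) cube([36, 36, 398]);
translate([649, 448, 0]) cube([36, 36, 398]);
translate([260, 817, 0]) cube([36, 36, 398]);
translate([649, 817, 0]) cube([36, 36, 398]);
translate([260, 828, 437]) cube([425, 25, 311]);
translate([260, 448, 656]) cube([31, 380, 31]);
translate([654, 448, 656]) cube([31, 380, 31]);
translate([260, 448, 437]) cube([31, 31, 219]);
translate([654, 448, 437]) cube([31, 31, 219]);


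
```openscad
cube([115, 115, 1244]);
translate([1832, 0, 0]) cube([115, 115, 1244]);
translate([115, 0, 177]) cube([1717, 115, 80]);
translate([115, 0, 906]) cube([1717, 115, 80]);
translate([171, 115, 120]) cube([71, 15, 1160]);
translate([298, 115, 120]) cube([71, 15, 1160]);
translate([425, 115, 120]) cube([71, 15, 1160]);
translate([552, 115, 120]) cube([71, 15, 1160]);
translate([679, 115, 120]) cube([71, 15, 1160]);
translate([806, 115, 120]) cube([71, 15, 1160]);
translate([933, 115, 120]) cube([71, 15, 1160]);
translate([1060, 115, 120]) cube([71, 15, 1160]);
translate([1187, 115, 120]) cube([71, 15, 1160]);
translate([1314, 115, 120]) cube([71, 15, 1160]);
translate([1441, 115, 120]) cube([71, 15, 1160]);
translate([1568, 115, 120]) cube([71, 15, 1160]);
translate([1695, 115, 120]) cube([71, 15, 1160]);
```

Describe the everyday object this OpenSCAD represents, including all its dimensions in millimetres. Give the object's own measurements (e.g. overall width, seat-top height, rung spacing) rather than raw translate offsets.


A fence section. Two 115×115 mm posts, 1244 mm tall, stand on the floor with a clear span of 1717 mm between their inner faces. Two horizontal rails of 115×80 mm section span the gap between the posts with their undersides at z = 177 mm and z = 906 mm, flush with the posts' −y face. 13 pickets, each 71 mm wide, 15 mm thick and 1160 mm tall, are fixed to the +y face of the rails with their bottoms at z = 120 mm, spaced across the span with a 56 mm gap after the −x post and between neighbouring pickets, with 66 mm left before the +x post.


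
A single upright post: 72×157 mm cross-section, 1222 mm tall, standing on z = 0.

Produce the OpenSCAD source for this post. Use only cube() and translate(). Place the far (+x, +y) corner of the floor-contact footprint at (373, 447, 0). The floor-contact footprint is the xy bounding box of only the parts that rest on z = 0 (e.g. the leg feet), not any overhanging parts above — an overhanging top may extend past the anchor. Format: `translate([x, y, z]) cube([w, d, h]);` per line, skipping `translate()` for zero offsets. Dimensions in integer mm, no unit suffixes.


translate([301, 290, 0]) cube([72, 157, 1222]);


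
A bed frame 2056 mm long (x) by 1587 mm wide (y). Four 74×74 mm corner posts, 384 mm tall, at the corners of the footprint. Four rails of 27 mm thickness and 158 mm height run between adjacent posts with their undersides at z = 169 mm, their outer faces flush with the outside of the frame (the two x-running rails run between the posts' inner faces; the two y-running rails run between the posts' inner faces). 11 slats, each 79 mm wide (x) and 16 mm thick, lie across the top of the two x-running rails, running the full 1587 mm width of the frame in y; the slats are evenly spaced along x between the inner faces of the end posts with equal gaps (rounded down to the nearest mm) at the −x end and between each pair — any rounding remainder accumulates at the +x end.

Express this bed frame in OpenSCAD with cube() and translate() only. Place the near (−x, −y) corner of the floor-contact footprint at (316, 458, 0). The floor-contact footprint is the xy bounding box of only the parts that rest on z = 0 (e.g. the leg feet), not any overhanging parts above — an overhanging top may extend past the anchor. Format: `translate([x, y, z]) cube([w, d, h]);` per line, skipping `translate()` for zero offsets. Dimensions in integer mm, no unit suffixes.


translate([316, 458, 0]) cube([74, 74, 384]);
translate([316, 1971, 0]) cube([74, 74, 384]);
translate([2298, 458, 0]) cube([74, 74, 384]);
translate([2298, 1971, 0]) cube([74, 74, 384]);
translate([390, 458, 169]) cube([1908, 27, 158]);
translate([390, 2018, 169]) cube([1908, 27, 158]);
translate([316, 532, 169]) cube([27, 1439, 158]);
translate([2345, 532, 169]) cube([27, 1439, 158]);
translate([476, 458, 327]) cube([79, 1587, 16]);
translate([641, 458, 327]) cube([79, 1587, 16]);
translate([806, 458, 327]) cube([79, 1587, 16]);
translate([971, 458, 327]) cube([79, 1587, 16]);
translate([1136, 458, 327]) cube([79, 1587, 16]);
translate([1301, 458, 327]) cube([79, 1587, 16]);
translate([1466, 458, 327]) cube([79, 1587, 16]);
translate([1631, 458, 327]) cube([79, 1587, 16]);
translate([1796, 458, 327]) cube([79, 1587, 16]);
translate([1961, 458, 327]) cube([79, 1587, 16]);
translate([2126, 458, 327]) cube([79, 1587, 16]);


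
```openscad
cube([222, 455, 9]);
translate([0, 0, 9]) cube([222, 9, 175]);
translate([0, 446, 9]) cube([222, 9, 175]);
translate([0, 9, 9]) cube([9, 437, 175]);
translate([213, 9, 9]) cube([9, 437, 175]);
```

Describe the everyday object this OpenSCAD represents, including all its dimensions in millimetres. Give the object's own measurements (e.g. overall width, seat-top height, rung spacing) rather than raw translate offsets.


An open-topped rectangular box: outside dimensions 222×455×184 mm, with a uniform wall and base thickness of 9 mm. The base is a full 222×455 slab on the floor; four walls sit on top of the base. The front and back walls (the −y and +y sides) span the full width; the two side walls fit between them.


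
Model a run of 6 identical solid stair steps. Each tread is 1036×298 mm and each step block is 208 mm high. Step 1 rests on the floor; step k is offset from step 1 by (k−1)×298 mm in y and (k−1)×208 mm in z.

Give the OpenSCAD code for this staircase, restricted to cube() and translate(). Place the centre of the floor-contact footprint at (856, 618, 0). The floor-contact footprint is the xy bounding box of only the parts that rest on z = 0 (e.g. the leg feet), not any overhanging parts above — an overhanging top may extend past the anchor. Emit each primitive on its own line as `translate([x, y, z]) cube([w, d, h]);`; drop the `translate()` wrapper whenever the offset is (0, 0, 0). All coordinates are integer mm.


translate([338, 469, 0]) cube([1036, 298, 208]);
translate([338, 767, 208]) cube([1036, 298, 208]);
translate([338, 1065, 416]) cube([1036, 298, 208]);
translate([338, 1363, 624]) cube([1036, 298, 208]);
translate([338, 1661, 832]) cube([1036, 298, 208]);
translate([338, 1959, 1040]) cube([1036, 298, 208]);


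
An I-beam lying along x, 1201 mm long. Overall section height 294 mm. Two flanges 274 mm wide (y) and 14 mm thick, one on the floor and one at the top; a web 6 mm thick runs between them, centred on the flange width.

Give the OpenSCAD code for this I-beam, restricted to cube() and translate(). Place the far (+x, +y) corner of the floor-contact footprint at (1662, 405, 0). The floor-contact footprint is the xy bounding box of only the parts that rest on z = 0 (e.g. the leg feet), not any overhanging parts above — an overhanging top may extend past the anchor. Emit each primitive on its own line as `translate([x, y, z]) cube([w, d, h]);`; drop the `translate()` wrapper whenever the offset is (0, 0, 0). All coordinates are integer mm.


translate([461, 131, 0]) cube([1201, 274, 14]);
translate([461, 265, 14]) cube([1201, 6, 266]);
translate([461, 131, 280]) cube([1201, 274, 14]);


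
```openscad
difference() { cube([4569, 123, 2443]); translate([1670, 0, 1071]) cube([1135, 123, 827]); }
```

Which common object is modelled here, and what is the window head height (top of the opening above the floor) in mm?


A wall with a window opening. The window head height is 1898 mm.

A wall with a rectangular opening subtracted — a window. Sill at z = 1071, opening 827 mm tall, so the head is at 1071 + 827 = 1898 mm.


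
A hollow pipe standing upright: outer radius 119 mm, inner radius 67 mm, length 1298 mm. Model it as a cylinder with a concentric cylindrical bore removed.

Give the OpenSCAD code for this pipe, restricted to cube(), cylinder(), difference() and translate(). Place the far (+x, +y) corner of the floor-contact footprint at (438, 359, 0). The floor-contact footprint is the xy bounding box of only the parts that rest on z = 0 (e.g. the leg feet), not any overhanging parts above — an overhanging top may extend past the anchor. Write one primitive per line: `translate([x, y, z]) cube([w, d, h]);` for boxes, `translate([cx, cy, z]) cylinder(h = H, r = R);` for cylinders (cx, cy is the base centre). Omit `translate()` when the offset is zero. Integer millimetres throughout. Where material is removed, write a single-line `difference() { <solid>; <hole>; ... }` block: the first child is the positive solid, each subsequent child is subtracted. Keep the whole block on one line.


difference() { translate([319, 240, 0]) cylinder(h = 1298, r = 119); translate([319, 240, 0]) cylinder(h = 1298, r = 67); }


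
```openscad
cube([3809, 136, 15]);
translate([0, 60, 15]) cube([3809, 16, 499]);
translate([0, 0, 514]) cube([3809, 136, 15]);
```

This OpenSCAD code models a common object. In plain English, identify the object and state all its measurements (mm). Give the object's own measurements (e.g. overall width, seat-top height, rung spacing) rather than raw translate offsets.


An I-beam lying along x, 3809 mm long. Overall section height 529 mm. Two flanges 136 mm wide (y) and 15 mm thick, one on the floor and one at the top; a web 16 mm thick runs between them, centred on the flange width.


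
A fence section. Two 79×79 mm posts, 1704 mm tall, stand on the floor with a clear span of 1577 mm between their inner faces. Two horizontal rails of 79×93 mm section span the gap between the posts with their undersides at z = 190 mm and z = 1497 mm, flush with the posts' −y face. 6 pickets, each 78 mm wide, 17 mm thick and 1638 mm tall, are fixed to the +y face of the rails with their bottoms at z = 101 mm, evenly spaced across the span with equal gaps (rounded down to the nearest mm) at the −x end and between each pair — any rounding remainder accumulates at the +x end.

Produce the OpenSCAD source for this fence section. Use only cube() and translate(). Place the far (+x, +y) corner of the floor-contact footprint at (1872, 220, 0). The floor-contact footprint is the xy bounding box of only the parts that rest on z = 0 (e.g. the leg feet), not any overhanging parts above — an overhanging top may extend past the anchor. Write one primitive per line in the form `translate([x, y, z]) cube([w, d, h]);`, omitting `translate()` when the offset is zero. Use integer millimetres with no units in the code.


translate([137, 141, 0]) cube([79, 79, 1704]);
translate([1793, 141, 0]) cube([79, 79, 1704]);
translate([216, 141, 190]) cube([1577, 79, 93]);
translate([216, 141, 1497]) cube([1577, 79, 93]);
translate([374, 220, 101]) cube([78, 17, 1638]);
translate([610, 220, 101]) cube([78, 17, 1638]);
translate([846, 220, 101]) cube([78, 17, 1638]);
translate([1082, 220, 101]) cube([78, 17, 1638]);
translate([1318, 220, 101]) cube([78, 17, 1638]);
translate([1554, 220, 101]) cube([78, 17, 1638]);
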